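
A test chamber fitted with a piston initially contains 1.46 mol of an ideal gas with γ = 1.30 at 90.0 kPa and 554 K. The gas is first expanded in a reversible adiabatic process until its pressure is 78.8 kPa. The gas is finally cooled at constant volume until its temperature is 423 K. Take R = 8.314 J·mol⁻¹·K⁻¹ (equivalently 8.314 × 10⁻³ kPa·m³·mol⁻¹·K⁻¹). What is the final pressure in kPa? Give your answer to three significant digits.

From PV = nRT: V₁ = nRT₁/P₁ = 0.07472 m³.
Adiabatic (γ = 1.30), T V^(γ−1) and P V^γ constant: T₂ = T₁·(P₂/P₁)^((γ−1)/γ) = 537.3 K; V₂ = V₁·(P₁/P₂)^(1/γ) = 0.08276 m³.
V constant ⇒ P ∝ T: V₃ = V₂; P₃ = P₂·(T₃/T₂) = 62.04 kPa.

P₃ ≈ 62.0 kPa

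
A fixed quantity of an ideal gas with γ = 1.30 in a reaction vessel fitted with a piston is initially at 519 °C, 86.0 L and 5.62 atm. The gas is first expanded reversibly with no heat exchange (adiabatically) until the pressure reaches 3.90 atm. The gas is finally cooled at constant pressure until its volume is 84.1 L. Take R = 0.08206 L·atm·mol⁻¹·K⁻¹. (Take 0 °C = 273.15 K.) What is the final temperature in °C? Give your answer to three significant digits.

Convert: T₁ = 792.1 K.
Adiabatic (γ = 1.30), T V^(γ−1) and P V^γ constant: T₂ = T₁·(P₂/P₁)^((γ−1)/γ) = 728.1 K; V₂ = V₁·(P₁/P₂)^(1/γ) = 113.9 L.
Isobaric, so V/T is constant: P₃ = P₂; T₃ = T₂·(V₃/V₂) = 537.6 K.

T₃ ≈ 264 °C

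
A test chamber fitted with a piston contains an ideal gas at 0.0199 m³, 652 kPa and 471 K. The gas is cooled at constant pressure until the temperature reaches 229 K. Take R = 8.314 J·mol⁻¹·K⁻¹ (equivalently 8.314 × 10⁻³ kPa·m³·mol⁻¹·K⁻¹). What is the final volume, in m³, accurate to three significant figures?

Isobaric, so V/T is constant: P₂ = P₁; V₂ = V₁·(T₂/T₁) = 0.009675 m³.

V₂ ≈ 0.00968 m³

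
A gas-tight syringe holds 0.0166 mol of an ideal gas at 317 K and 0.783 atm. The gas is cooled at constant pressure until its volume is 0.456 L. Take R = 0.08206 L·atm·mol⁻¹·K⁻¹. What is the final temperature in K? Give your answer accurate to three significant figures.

From PV = nRT: V₁ = nRT₁/P₁ = 0.5515 L.
P constant ⇒ V ∝ T: P₂ = P₁; T₂ = T₁·(V₂/V₁) = 262.1 K.

T₂ ≈ 262 K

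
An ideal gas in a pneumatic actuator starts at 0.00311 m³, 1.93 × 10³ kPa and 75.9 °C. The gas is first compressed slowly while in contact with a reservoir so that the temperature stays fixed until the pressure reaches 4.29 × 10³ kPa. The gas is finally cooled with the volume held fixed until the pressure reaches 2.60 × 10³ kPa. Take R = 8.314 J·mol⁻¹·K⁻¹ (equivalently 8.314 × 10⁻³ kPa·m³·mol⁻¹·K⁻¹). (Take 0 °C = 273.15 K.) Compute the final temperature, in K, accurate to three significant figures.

Convert: T₁ = 349.0 K.
T constant ⇒ Boyle's law P V = const: T₂ = T₁; V₂ = V₁·(P₁/P₂) = 0.001399 m³.
V constant ⇒ P ∝ T: V₃ = V₂; T₃ = T₂·(P₃/P₂) = 211.5 K.

T₃ ≈ 212 K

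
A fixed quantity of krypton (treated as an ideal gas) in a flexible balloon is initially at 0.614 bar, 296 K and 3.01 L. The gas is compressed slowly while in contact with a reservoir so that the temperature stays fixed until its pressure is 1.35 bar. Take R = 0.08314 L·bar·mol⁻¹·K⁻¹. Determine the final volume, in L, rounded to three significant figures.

T constant ⇒ Boyle's law P V = const: T₂ = T₁; V₂ = V₁·(P₁/P₂) = 1.369 L.

V₂ ≈ 1.37 L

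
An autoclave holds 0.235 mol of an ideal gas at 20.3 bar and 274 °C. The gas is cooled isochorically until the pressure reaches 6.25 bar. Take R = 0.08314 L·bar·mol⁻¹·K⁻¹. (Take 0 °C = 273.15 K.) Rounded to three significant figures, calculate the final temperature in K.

Convert: T₁ = 547.1 K.
From PV = nRT: V₁ = nRT₁/P₁ = 0.5266 L.
V constant ⇒ P ∝ T: V₂ = V₁; T₂ = T₁·(P₂/P₁) = 168.5 K.

T₂ ≈ 168 K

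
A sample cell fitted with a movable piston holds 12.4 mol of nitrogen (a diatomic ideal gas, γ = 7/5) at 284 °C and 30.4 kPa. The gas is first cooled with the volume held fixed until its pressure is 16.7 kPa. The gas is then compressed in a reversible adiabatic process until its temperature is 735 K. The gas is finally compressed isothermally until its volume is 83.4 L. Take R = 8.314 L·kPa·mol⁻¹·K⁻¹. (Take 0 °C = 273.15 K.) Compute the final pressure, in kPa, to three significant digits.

P₄ ≈ 909 kPa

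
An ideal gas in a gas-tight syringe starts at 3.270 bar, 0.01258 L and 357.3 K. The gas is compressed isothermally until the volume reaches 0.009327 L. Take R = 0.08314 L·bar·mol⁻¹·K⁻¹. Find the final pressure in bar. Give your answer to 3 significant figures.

P₂ ≈ 4.41 bar

T constant ⇒ Boyle's law P V = const: T₂ = T₁; P₂ = P₁·(V₁/V₂) = 4.410 bar.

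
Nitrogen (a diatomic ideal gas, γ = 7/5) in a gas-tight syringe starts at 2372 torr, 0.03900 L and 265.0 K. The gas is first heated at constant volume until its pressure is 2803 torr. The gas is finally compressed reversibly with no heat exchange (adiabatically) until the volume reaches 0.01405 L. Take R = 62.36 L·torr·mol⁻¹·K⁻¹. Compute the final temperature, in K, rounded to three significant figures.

T₃ ≈ 471 K

Isochoric, so P/T is constant: V₂ = V₁; T₂ = T₁·(P₂/P₁) = 313.2 K.
Reversible adiabatic, γ = 7/5: T₃ = T₂·(V₂/V₃)^(γ−1) = 471.1 K; P₃ = P₂·(V₂/V₃)^γ = 1.170e+04 torr.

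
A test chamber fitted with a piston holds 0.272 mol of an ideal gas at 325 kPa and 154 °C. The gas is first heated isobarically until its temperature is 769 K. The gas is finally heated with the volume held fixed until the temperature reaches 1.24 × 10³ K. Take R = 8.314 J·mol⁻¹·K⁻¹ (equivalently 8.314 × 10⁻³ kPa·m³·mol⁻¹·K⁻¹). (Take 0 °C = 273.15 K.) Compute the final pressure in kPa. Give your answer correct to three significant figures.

P₃ ≈ 524 kPa

Convert: T₁ = 427.1 K.
From PV = nRT: V₁ = nRT₁/P₁ = 0.002972 m³.
P constant ⇒ V ∝ T: P₂ = P₁; V₂ = V₁·(T₂/T₁) = 0.005351 m³.
Isochoric, so P/T is constant: V₃ = V₂; P₃ = P₂·(T₃/T₂) = 524.1 kPa.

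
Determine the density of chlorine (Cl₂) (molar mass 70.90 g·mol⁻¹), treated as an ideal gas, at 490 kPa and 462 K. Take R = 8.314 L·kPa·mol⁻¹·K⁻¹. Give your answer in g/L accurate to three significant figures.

ρ = PM/(RT) = (490 × 70.90) / (8.314 × 462.0)

ρ ≈ 9.04 g/L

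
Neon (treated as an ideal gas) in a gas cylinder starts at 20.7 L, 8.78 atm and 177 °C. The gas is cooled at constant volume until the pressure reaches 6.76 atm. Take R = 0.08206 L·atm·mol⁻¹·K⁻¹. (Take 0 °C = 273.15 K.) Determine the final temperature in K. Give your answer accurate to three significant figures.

T₂ ≈ 347 K

Convert: T₁ = 450.1 K.
Isochoric, so P/T is constant: V₂ = V₁; T₂ = T₁·(P₂/P₁) = 346.6 K.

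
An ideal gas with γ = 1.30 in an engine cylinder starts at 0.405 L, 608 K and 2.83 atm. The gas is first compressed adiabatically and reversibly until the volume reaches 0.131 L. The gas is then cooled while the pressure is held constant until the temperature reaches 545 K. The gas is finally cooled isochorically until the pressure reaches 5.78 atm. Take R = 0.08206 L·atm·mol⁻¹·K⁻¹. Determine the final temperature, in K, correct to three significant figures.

Adiabatic (γ = 1.30), T V^(γ−1) and P V^γ constant: T₂ = T₁·(V₁/V₂)^(γ−1) = 853.0 K; P₂ = P₁·(V₁/V₂)^γ = 12.28 atm.
P constant ⇒ V ∝ T: P₃ = P₂; V₃ = V₂·(T₃/T₂) = 0.08370 L.
V constant ⇒ P ∝ T: V₄ = V₃; T₄ = T₃·(P₄/P₃) = 256.6 K.

T₄ ≈ 257 K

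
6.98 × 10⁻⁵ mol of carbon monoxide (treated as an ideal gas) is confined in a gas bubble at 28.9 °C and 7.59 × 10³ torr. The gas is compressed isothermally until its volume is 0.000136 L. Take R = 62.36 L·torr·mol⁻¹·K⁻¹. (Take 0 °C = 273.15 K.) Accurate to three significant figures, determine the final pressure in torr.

P₂ ≈ 9.67e+03 torr

Convert: T₁ = 302.0 K.
From PV = nRT: V₁ = nRT₁/P₁ = 0.0001732 L.
Isothermal, so P V is constant: T₂ = T₁; P₂ = P₁·(V₁/V₂) = 9667 torr.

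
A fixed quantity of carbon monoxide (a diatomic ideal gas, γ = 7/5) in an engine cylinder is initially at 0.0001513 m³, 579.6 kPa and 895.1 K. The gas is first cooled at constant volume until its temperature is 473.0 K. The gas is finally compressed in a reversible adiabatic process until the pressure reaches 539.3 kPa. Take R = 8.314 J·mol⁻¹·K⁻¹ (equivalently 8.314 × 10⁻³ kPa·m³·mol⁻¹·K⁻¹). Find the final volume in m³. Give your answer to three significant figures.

V₃ ≈ 0.000101 m³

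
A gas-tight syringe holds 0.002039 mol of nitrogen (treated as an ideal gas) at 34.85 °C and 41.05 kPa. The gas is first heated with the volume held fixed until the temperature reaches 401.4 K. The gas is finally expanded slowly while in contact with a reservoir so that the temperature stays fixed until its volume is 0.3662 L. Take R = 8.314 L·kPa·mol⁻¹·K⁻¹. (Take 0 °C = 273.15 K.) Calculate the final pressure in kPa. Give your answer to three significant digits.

Convert: T₁ = 308.0 K.
From PV = nRT: V₁ = nRT₁/P₁ = 0.1272 L.
V constant ⇒ P ∝ T: V₂ = V₁; P₂ = P₁·(T₂/T₁) = 53.50 kPa.
T constant ⇒ Boyle's law P V = const: T₃ = T₂; P₃ = P₂·(V₂/V₃) = 18.58 kPa.

P₃ ≈ 18.6 kPa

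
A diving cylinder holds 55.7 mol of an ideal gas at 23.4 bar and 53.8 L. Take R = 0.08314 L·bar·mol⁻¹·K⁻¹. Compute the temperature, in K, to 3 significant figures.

T ≈ 272 K

PV = nRT ⇒ T = PV/(nR) = (23.4 × 53.8) / (55.7 × 0.08314)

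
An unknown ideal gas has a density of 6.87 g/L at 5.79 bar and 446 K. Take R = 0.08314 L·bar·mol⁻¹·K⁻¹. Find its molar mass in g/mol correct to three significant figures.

ρ = PM/(RT) ⇒ M = ρRT/P = (6.87 × 0.08314 × 446.0) / 5.79

M ≈ 44.0 g/mol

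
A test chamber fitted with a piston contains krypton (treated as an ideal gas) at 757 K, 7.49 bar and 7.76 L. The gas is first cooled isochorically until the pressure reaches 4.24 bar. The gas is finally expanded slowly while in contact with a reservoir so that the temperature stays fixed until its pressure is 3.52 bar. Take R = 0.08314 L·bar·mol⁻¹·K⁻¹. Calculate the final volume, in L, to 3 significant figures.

V₃ ≈ 9.35 L

V constant ⇒ P ∝ T: V₂ = V₁; T₂ = T₁·(P₂/P₁) = 428.5 K.
Isothermal, so P V is constant: T₃ = T₂; V₃ = V₂·(P₂/P₃) = 9.347 L.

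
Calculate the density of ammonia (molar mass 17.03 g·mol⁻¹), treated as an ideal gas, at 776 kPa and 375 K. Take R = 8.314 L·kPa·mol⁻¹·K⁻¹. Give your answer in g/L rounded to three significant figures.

ρ = PM/(RT) = (776 × 17.03) / (8.314 × 375.0)

ρ ≈ 4.24 g/L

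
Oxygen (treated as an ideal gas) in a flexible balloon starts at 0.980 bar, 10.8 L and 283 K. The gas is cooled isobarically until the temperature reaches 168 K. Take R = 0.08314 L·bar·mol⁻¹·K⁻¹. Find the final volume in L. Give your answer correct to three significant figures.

V₂ ≈ 6.41 L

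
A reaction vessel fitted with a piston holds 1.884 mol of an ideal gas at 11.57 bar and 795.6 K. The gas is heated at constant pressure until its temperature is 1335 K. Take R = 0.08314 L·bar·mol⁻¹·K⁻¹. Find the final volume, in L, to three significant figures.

From PV = nRT: V₁ = nRT₁/P₁ = 10.77 L.
P constant ⇒ V ∝ T: P₂ = P₁; V₂ = V₁·(T₂/T₁) = 18.07 L.

V₂ ≈ 18.1 L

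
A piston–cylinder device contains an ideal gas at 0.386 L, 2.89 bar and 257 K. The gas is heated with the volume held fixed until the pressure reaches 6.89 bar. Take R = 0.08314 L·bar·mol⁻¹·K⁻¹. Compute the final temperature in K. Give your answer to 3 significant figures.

V constant ⇒ P ∝ T: V₂ = V₁; T₂ = T₁·(P₂/P₁) = 612.7 K.

T₂ ≈ 613 K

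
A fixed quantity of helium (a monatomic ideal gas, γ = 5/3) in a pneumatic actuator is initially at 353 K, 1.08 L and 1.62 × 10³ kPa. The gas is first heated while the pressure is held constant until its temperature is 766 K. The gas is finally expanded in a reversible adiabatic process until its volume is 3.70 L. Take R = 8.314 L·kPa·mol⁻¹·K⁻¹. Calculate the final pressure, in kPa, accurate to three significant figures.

P constant ⇒ V ∝ T: P₂ = P₁; V₂ = V₁·(T₂/T₁) = 2.344 L.
Adiabatic (γ = 5/3), T V^(γ−1) and P V^γ constant: T₃ = T₂·(V₂/V₃)^(γ−1) = 565.0 K; P₃ = P₂·(V₂/V₃)^γ = 756.8 kPa.

P₃ ≈ 757 kPa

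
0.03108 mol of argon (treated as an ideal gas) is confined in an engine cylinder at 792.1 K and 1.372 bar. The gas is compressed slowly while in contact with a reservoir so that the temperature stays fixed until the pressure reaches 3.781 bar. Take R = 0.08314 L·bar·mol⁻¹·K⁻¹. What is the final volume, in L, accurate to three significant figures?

V₂ ≈ 0.541 L

From PV = nRT: V₁ = nRT₁/P₁ = 1.492 L.
Isothermal, so P V is constant: T₂ = T₁; V₂ = V₁·(P₁/P₂) = 0.5413 L.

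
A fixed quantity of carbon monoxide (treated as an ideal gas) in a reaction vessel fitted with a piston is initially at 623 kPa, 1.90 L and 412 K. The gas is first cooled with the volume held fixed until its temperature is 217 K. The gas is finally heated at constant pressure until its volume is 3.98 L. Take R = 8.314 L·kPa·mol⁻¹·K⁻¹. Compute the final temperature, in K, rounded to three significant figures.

T₃ ≈ 455 K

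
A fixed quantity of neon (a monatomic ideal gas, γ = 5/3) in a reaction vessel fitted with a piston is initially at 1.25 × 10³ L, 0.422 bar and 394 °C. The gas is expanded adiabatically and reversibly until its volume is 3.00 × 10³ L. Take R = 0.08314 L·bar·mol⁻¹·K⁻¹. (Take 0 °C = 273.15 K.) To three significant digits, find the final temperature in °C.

T₂ ≈ 99.0 °C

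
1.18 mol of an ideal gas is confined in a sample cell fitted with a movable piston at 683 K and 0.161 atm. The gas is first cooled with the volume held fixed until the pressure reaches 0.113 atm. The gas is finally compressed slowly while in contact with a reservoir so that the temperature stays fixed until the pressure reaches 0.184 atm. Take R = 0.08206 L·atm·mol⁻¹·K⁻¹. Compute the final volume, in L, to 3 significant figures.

V₃ ≈ 252 L

From PV = nRT: V₁ = nRT₁/P₁ = 410.8 L.
V constant ⇒ P ∝ T: V₂ = V₁; T₂ = T₁·(P₂/P₁) = 479.4 K.
T constant ⇒ Boyle's law P V = const: T₃ = T₂; V₃ = V₂·(P₂/P₃) = 252.3 L.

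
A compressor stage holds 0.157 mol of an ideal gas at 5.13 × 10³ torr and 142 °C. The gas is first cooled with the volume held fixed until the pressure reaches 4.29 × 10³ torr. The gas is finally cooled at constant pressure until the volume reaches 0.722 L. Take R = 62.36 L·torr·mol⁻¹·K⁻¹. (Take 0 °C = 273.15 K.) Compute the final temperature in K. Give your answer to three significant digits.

Convert: T₁ = 415.1 K.
From PV = nRT: V₁ = nRT₁/P₁ = 0.7923 L.
V constant ⇒ P ∝ T: V₂ = V₁; T₂ = T₁·(P₂/P₁) = 347.2 K.
Isobaric, so V/T is constant: P₃ = P₂; T₃ = T₂·(V₃/V₂) = 316.4 K.

T₃ ≈ 316 K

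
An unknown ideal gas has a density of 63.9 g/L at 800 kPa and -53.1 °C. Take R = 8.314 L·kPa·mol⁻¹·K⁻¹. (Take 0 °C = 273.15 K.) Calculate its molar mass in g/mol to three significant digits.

M ≈ 146 g/mol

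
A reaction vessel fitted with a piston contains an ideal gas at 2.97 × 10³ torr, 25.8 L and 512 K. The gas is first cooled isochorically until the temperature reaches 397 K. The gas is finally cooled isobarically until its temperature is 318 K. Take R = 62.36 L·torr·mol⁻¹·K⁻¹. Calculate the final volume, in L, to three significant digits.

V₃ ≈ 20.7 L

Isochoric, so P/T is constant: V₂ = V₁; P₂ = P₁·(T₂/T₁) = 2303 torr.
P constant ⇒ V ∝ T: P₃ = P₂; V₃ = V₂·(T₃/T₂) = 20.67 L.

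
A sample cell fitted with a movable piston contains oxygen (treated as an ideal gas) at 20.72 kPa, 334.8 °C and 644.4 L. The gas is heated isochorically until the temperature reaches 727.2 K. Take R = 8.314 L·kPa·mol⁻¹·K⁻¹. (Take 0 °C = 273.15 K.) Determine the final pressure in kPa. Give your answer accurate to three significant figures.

P₂ ≈ 24.8 kPa

Convert: T₁ = 608.0 K.
V constant ⇒ P ∝ T: V₂ = V₁; P₂ = P₁·(T₂/T₁) = 24.78 kPa.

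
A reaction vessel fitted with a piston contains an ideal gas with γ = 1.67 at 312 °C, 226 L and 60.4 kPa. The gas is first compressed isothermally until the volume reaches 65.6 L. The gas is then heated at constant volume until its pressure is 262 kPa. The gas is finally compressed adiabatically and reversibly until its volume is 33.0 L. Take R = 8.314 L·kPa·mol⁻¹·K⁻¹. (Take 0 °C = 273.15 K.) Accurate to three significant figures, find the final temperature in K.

T₄ ≈ 1.17e+03 K

Convert: T₁ = 585.1 K.
Isothermal, so P V is constant: T₂ = T₁; P₂ = P₁·(V₁/V₂) = 208.1 kPa.
V constant ⇒ P ∝ T: V₃ = V₂; T₃ = T₂·(P₃/P₂) = 736.8 K.
Adiabatic (γ = 1.67), T V^(γ−1) and P V^γ constant: T₄ = T₃·(V₃/V₄)^(γ−1) = 1167 K; P₄ = P₃·(V₃/V₄)^γ = 825.3 kPa.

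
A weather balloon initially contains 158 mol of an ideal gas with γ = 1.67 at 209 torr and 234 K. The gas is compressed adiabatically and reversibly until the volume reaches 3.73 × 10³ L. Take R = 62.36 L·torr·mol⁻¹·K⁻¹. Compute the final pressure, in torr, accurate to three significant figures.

From PV = nRT: V₁ = nRT₁/P₁ = 1.103e+04 L.
Adiabatic (γ = 1.67), T V^(γ−1) and P V^γ constant: T₂ = T₁·(V₁/V₂)^(γ−1) = 483.9 K; P₂ = P₁·(V₁/V₂)^γ = 1278 torr.

P₂ ≈ 1.28e+03 torr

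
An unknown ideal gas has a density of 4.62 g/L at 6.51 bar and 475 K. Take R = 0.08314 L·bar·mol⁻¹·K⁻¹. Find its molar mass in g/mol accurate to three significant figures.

M ≈ 28.0 g/mol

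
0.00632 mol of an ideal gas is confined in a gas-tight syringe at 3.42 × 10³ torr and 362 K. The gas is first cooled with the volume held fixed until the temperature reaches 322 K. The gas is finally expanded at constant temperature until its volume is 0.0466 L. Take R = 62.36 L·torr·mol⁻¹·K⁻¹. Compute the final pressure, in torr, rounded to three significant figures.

P₃ ≈ 2.72e+03 torr

From PV = nRT: V₁ = nRT₁/P₁ = 0.04172 L.
Isochoric, so P/T is constant: V₂ = V₁; P₂ = P₁·(T₂/T₁) = 3042 torr.
T constant ⇒ Boyle's law P V = const: T₃ = T₂; P₃ = P₂·(V₂/V₃) = 2723 torr.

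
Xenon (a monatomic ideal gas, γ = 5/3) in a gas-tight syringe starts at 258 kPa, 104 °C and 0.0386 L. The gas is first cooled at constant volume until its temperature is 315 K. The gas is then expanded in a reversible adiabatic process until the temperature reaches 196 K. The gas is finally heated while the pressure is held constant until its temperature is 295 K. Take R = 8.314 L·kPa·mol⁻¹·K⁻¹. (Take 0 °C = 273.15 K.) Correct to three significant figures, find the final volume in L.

V₄ ≈ 0.118 L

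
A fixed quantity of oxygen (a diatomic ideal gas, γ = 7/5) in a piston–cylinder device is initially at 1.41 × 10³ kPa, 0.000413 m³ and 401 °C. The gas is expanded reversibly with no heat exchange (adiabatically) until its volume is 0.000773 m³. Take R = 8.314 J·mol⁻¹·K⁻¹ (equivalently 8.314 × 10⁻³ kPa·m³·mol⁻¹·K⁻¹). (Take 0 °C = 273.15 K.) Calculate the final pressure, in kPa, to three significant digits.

P₂ ≈ 586 kPa

Convert: T₁ = 674.1 K.
Reversible adiabatic, γ = 7/5: T₂ = T₁·(V₁/V₂)^(γ−1) = 524.6 K; P₂ = P₁·(V₁/V₂)^γ = 586.3 kPa.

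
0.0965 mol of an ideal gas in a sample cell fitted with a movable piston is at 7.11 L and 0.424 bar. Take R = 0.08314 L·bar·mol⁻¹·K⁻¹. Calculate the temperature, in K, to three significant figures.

T ≈ 376 K

PV = nRT ⇒ T = PV/(nR) = (0.424 × 7.11) / (0.0965 × 0.08314)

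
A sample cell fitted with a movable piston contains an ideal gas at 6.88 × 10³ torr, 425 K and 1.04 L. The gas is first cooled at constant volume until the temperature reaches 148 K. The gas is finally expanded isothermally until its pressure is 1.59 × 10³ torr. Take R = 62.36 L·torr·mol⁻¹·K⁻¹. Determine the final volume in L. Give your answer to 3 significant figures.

V₃ ≈ 1.57 L

Isochoric, so P/T is constant: V₂ = V₁; P₂ = P₁·(T₂/T₁) = 2396 torr.
T constant ⇒ Boyle's law P V = const: T₃ = T₂; V₃ = V₂·(P₂/P₃) = 1.567 L.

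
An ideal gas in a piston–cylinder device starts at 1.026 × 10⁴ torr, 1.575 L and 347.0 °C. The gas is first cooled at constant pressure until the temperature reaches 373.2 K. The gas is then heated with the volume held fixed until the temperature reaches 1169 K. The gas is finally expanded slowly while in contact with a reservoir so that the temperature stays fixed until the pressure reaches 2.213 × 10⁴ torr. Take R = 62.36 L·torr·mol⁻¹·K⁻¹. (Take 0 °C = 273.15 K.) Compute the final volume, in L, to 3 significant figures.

Convert: T₁ = 620.1 K.
Isobaric, so V/T is constant: P₂ = P₁; V₂ = V₁·(T₂/T₁) = 0.9478 L.
V constant ⇒ P ∝ T: V₃ = V₂; P₃ = P₂·(T₃/T₂) = 3.214e+04 torr.
Isothermal, so P V is constant: T₄ = T₃; V₄ = V₃·(P₃/P₄) = 1.376 L.

V₄ ≈ 1.38 L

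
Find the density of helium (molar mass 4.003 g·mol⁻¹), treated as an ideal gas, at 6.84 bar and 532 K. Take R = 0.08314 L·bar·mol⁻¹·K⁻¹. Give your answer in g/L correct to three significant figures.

ρ = PM/(RT) = (6.84 × 4.003) / (0.08314 × 532.0)

ρ ≈ 0.619 g/L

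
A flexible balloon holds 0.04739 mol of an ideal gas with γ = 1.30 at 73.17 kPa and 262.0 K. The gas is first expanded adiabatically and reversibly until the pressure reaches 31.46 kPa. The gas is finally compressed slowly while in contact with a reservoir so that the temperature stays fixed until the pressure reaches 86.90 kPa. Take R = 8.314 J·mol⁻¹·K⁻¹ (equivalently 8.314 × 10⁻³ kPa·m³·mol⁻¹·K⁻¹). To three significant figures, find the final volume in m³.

From PV = nRT: V₁ = nRT₁/P₁ = 0.001411 m³.
Adiabatic (γ = 1.30), T V^(γ−1) and P V^γ constant: T₂ = T₁·(P₂/P₁)^((γ−1)/γ) = 215.6 K; V₂ = V₁·(P₁/P₂)^(1/γ) = 0.002701 m³.
Isothermal, so P V is constant: T₃ = T₂; V₃ = V₂·(P₂/P₃) = 0.0009777 m³.

V₃ ≈ 0.000978 m³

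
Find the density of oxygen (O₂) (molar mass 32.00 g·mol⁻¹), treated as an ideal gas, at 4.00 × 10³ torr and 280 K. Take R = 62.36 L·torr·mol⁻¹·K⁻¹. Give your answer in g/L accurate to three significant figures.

ρ = PM/(RT) = (4.00e+03 × 32.00) / (62.36 × 280.0)

ρ ≈ 7.33 g/L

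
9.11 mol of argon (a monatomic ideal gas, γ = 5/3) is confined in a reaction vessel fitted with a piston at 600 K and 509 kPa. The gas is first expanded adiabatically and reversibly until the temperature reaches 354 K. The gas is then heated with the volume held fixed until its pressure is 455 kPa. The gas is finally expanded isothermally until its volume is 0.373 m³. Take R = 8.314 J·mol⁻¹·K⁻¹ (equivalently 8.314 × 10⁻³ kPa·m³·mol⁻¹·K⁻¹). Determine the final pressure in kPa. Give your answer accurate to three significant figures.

From PV = nRT: V₁ = nRT₁/P₁ = 0.08928 m³.
Reversible adiabatic, γ = 5/3: P₂ = P₁·(T₂/T₁)^(γ/(γ−1)) = 136.1 kPa; V₂ = V₁·(T₁/T₂)^(1/(γ−1)) = 0.1970 m³.
Isochoric, so P/T is constant: V₃ = V₂; T₃ = T₂·(P₃/P₂) = 1183 K.
T constant ⇒ Boyle's law P V = const: T₄ = T₃; P₄ = P₃·(V₃/V₄) = 240.3 kPa.

P₄ ≈ 240 kPa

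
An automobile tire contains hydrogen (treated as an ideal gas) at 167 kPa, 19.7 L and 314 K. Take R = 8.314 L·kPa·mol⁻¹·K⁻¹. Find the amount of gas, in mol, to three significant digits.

PV = nRT ⇒ n = PV/(RT) = (167 × 19.7) / (8.314 × 314)

n ≈ 1.26 mol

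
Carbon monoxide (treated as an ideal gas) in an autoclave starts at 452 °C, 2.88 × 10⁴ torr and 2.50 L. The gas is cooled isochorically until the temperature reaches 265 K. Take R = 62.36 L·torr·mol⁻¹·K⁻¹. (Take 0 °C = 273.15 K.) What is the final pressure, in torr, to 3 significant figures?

P₂ ≈ 1.05e+04 torr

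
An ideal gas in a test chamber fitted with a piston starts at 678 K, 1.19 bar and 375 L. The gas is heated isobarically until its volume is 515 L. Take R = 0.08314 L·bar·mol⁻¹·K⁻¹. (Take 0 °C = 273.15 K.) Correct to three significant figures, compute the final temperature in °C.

P constant ⇒ V ∝ T: P₂ = P₁; T₂ = T₁·(V₂/V₁) = 931.1 K.

T₂ ≈ 658 °C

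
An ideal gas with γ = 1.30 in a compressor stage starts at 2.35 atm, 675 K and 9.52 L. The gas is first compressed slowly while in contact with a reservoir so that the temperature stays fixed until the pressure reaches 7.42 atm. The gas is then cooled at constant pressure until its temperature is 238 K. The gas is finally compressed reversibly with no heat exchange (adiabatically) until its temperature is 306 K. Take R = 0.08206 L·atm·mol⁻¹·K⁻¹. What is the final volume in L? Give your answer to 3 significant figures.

V₄ ≈ 0.460 L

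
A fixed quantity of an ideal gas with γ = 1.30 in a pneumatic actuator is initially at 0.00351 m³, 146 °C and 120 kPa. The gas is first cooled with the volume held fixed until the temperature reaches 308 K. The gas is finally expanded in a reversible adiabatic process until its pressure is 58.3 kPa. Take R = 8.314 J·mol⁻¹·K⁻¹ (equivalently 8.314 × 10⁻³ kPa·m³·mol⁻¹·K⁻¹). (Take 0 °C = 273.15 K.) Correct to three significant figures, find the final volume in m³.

V₃ ≈ 0.00483 m³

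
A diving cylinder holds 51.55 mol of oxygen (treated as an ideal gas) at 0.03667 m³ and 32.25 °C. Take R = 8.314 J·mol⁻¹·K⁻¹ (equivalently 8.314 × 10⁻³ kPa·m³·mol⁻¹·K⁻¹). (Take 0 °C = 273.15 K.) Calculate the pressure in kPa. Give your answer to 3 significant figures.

P ≈ 3.57e+03 kPa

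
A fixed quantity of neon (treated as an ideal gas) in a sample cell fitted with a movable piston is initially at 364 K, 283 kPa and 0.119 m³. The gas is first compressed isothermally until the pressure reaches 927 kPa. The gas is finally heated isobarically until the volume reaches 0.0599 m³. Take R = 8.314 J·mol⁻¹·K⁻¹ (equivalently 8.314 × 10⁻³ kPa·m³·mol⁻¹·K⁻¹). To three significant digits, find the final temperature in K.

Isothermal, so P V is constant: T₂ = T₁; V₂ = V₁·(P₁/P₂) = 0.03633 m³.
P constant ⇒ V ∝ T: P₃ = P₂; T₃ = T₂·(V₃/V₂) = 600.2 K.

T₃ ≈ 600 K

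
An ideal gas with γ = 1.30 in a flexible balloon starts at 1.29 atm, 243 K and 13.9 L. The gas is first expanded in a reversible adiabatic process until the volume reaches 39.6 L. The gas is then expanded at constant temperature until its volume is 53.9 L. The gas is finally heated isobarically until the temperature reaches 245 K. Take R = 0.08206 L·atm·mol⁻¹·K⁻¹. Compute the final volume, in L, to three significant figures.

Reversible adiabatic, γ = 1.30: T₂ = T₁·(V₁/V₂)^(γ−1) = 177.5 K; P₂ = P₁·(V₁/V₂)^γ = 0.3308 atm.
T constant ⇒ Boyle's law P V = const: T₃ = T₂; P₃ = P₂·(V₂/V₃) = 0.2430 atm.
Isobaric, so V/T is constant: P₄ = P₃; V₄ = V₃·(T₄/T₃) = 74.40 L.

V₄ ≈ 74.4 L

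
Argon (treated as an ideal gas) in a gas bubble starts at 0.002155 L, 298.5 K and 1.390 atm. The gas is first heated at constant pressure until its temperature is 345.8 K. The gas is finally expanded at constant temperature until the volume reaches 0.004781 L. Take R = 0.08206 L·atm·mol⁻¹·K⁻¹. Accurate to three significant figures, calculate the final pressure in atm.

P₃ ≈ 0.726 atm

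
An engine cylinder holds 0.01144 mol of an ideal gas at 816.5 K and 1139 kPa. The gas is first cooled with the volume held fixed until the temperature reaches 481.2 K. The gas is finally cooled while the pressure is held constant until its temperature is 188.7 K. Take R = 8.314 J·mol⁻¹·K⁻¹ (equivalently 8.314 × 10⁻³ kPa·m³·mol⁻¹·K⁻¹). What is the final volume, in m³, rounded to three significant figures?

V₃ ≈ 2.67e-05 m³

From PV = nRT: V₁ = nRT₁/P₁ = 6.818e-05 m³.
V constant ⇒ P ∝ T: V₂ = V₁; P₂ = P₁·(T₂/T₁) = 671.3 kPa.
Isobaric, so V/T is constant: P₃ = P₂; V₃ = V₂·(T₃/T₂) = 2.674e-05 m³.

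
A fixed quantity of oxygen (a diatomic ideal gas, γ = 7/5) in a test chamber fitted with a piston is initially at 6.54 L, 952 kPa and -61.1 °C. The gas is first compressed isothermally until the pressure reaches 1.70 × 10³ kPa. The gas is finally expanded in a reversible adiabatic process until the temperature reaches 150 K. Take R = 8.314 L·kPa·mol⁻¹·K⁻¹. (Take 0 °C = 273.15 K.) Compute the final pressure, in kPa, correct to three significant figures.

P₃ ≈ 506 kPa

Convert: T₁ = 212.0 K.
T constant ⇒ Boyle's law P V = const: T₂ = T₁; V₂ = V₁·(P₁/P₂) = 3.662 L.
Reversible adiabatic, γ = 7/5: P₃ = P₂·(T₃/T₂)^(γ/(γ−1)) = 506.1 kPa; V₃ = V₂·(T₂/T₃)^(1/(γ−1)) = 8.702 L.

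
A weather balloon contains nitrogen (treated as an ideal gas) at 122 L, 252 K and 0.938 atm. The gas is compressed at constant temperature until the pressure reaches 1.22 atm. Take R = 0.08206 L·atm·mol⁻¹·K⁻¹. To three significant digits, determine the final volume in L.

T constant ⇒ Boyle's law P V = const: T₂ = T₁; V₂ = V₁·(P₁/P₂) = 93.80 L.

V₂ ≈ 93.8 L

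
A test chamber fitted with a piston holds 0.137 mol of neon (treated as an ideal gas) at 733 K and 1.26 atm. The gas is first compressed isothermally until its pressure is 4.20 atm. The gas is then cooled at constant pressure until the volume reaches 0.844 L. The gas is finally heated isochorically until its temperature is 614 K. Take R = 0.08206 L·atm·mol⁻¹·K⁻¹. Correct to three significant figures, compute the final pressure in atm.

From PV = nRT: V₁ = nRT₁/P₁ = 6.540 L.
T constant ⇒ Boyle's law P V = const: T₂ = T₁; V₂ = V₁·(P₁/P₂) = 1.962 L.
P constant ⇒ V ∝ T: P₃ = P₂; T₃ = T₂·(V₃/V₂) = 315.3 K.
V constant ⇒ P ∝ T: V₄ = V₃; P₄ = P₃·(T₄/T₃) = 8.179 atm.

P₄ ≈ 8.18 atm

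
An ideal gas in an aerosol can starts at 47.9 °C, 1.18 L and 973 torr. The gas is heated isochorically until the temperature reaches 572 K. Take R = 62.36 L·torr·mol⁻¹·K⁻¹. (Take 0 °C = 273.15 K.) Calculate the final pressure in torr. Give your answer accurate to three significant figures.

Convert: T₁ = 321.0 K.
Isochoric, so P/T is constant: V₂ = V₁; P₂ = P₁·(T₂/T₁) = 1734 torr.

P₂ ≈ 1.73e+03 torr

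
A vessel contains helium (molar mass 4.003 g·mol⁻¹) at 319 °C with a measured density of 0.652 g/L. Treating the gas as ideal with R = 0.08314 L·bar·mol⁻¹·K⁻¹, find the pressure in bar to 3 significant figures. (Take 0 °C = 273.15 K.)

ρ = PM/(RT) ⇒ P = ρRT/M = (0.652 × 0.08314 × 592.1) / 4.003

P ≈ 8.02 bar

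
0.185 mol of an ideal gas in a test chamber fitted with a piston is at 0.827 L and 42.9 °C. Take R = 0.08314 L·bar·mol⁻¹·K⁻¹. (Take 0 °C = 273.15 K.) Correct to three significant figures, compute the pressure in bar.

P ≈ 5.88 bar

Convert: T = 316.05 K.
PV = nRT ⇒ P = nRT/V = (0.185 × 0.08314 × 316.05) / 0.827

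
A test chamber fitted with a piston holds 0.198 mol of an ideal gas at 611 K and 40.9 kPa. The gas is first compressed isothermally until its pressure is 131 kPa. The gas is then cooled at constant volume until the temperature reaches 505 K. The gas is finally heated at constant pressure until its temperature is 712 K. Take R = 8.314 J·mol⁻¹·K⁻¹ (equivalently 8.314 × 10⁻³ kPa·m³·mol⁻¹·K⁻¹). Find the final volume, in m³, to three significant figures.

V₄ ≈ 0.0108 m³

From PV = nRT: V₁ = nRT₁/P₁ = 0.02459 m³.
T constant ⇒ Boyle's law P V = const: T₂ = T₁; V₂ = V₁·(P₁/P₂) = 0.007678 m³.
Isochoric, so P/T is constant: V₃ = V₂; P₃ = P₂·(T₃/T₂) = 108.3 kPa.
Isobaric, so V/T is constant: P₄ = P₃; V₄ = V₃·(T₄/T₃) = 0.01083 m³.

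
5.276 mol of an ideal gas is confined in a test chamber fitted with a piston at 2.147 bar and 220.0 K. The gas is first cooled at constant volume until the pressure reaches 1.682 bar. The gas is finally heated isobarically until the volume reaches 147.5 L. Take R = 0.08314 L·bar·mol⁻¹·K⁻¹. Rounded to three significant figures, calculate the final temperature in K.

T₃ ≈ 566 K

From PV = nRT: V₁ = nRT₁/P₁ = 44.95 L.
Isochoric, so P/T is constant: V₂ = V₁; T₂ = T₁·(P₂/P₁) = 172.4 K.
Isobaric, so V/T is constant: P₃ = P₂; T₃ = T₂·(V₃/V₂) = 565.6 K.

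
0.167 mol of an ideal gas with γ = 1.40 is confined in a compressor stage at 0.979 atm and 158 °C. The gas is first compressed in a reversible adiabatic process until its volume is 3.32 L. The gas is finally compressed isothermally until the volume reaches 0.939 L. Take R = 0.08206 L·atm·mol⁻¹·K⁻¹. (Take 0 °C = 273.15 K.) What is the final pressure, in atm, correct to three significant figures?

P₃ ≈ 7.99 atm

Convert: T₁ = 431.1 K.
From PV = nRT: V₁ = nRT₁/P₁ = 6.035 L.
Reversible adiabatic, γ = 1.40: T₂ = T₁·(V₁/V₂)^(γ−1) = 547.6 K; P₂ = P₁·(V₁/V₂)^γ = 2.260 atm.
T constant ⇒ Boyle's law P V = const: T₃ = T₂; P₃ = P₂·(V₂/V₃) = 7.992 atm.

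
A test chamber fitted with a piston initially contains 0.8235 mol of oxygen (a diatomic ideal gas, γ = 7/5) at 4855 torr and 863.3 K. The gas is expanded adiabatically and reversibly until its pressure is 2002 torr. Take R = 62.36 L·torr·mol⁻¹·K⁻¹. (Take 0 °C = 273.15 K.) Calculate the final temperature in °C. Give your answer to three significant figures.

T₂ ≈ 397 °C

From PV = nRT: V₁ = nRT₁/P₁ = 9.132 L.
Reversible adiabatic, γ = 7/5: T₂ = T₁·(P₂/P₁)^((γ−1)/γ) = 670.3 K; V₂ = V₁·(P₁/P₂)^(1/γ) = 17.19 L.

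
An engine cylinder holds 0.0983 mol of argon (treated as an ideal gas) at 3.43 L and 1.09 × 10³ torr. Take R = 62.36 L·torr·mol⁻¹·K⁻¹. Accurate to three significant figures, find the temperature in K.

T ≈ 610 K

PV = nRT ⇒ T = PV/(nR) = (1.09e+03 × 3.43) / (0.0983 × 62.36)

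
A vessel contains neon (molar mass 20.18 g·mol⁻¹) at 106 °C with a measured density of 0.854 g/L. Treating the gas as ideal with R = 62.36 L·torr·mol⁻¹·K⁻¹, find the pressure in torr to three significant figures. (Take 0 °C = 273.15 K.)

P ≈ 1.00e+03 torr

ρ = PM/(RT) ⇒ P = ρRT/M = (0.854 × 62.36 × 379.1) / 20.18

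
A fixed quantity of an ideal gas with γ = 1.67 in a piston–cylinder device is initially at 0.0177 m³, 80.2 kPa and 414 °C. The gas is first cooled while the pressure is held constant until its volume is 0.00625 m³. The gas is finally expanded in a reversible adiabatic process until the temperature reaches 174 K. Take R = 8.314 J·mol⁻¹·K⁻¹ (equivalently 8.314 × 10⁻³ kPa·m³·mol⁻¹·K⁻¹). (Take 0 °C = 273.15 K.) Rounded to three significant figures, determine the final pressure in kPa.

Convert: T₁ = 687.1 K.
Isobaric, so V/T is constant: P₂ = P₁; T₂ = T₁·(V₂/V₁) = 242.6 K.
Reversible adiabatic, γ = 1.67: P₃ = P₂·(T₃/T₂)^(γ/(γ−1)) = 35.01 kPa; V₃ = V₂·(T₂/T₃)^(1/(γ−1)) = 0.01027 m³.

P₃ ≈ 35.0 kPa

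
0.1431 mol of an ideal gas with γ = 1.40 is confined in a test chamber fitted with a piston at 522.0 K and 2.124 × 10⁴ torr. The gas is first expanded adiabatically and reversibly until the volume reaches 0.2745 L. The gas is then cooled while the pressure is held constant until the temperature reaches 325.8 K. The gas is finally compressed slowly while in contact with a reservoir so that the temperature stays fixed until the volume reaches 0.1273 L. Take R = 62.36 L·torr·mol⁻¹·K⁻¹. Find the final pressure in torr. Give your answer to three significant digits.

P₄ ≈ 2.28e+04 torr

From PV = nRT: V₁ = nRT₁/P₁ = 0.2193 L.
Adiabatic (γ = 1.40), T V^(γ−1) and P V^γ constant: T₂ = T₁·(V₁/V₂)^(γ−1) = 477.2 K; P₂ = P₁·(V₁/V₂)^γ = 1.551e+04 torr.
P constant ⇒ V ∝ T: P₃ = P₂; V₃ = V₂·(T₃/T₂) = 0.1874 L.
Isothermal, so P V is constant: T₄ = T₃; P₄ = P₃·(V₃/V₄) = 2.284e+04 torr.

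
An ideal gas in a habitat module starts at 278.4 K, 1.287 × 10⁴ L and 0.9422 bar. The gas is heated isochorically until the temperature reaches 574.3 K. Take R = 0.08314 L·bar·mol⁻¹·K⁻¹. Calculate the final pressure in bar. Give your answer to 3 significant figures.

P₂ ≈ 1.94 bar

V constant ⇒ P ∝ T: V₂ = V₁; P₂ = P₁·(T₂/T₁) = 1.944 bar.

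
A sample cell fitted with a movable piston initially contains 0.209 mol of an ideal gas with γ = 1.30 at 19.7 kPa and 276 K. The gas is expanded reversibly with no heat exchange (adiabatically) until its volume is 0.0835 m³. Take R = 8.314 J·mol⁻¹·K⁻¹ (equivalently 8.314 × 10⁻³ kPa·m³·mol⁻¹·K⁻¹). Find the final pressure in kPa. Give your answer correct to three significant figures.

From PV = nRT: V₁ = nRT₁/P₁ = 0.02434 m³.
Adiabatic (γ = 1.30), T V^(γ−1) and P V^γ constant: T₂ = T₁·(V₁/V₂)^(γ−1) = 190.7 K; P₂ = P₁·(V₁/V₂)^γ = 3.968 kPa.

P₂ ≈ 3.97 kPa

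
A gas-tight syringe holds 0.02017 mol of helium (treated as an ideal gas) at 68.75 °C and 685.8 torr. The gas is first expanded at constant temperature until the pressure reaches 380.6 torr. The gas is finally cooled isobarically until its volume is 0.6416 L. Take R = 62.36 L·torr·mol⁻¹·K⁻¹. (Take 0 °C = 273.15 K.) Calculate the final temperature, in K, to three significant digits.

T₃ ≈ 194 K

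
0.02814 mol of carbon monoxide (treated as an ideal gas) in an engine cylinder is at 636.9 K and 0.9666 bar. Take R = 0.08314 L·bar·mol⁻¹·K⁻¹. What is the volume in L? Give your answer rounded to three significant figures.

V ≈ 1.54 L

PV = nRT ⇒ V = nRT/P = (0.02814 × 0.08314 × 636.9) / 0.9666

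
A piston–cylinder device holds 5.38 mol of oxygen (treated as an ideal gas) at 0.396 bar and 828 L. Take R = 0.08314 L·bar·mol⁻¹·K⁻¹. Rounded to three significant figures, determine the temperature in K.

T ≈ 733 K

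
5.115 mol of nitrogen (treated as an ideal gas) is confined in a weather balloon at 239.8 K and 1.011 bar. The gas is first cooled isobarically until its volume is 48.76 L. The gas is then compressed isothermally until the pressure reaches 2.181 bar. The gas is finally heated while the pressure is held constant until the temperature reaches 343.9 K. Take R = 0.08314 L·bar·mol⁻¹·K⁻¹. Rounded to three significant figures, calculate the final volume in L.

V₄ ≈ 67.1 L

From PV = nRT: V₁ = nRT₁/P₁ = 100.9 L.
Isobaric, so V/T is constant: P₂ = P₁; T₂ = T₁·(V₂/V₁) = 115.9 K.
T constant ⇒ Boyle's law P V = const: T₃ = T₂; V₃ = V₂·(P₂/P₃) = 22.60 L.
P constant ⇒ V ∝ T: P₄ = P₃; V₄ = V₃·(T₄/T₃) = 67.06 L.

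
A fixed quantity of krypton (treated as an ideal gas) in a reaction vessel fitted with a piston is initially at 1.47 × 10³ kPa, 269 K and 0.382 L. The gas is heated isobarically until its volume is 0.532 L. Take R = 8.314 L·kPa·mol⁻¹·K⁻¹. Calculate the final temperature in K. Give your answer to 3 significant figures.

P constant ⇒ V ∝ T: P₂ = P₁; T₂ = T₁·(V₂/V₁) = 374.6 K.

T₂ ≈ 375 K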